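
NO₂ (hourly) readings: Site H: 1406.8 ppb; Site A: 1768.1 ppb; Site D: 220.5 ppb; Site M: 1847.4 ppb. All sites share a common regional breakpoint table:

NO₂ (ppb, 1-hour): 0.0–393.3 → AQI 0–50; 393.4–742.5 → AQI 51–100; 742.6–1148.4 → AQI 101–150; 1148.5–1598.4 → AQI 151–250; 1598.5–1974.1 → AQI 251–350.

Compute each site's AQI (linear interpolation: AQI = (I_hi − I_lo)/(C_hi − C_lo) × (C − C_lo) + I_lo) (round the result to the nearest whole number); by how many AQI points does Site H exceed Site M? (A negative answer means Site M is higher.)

-109

Site H: row 1148.5–1598.4 (AQI 151–250). (250−151)·(1406.8−1148.5)/(1598.4−1148.5) + 151 = 99·258.3/449.9 + 151 ≈ 207.84 → 208.
Site A: 1768.1 ∈ [1598.5, 1974.1] ↔ index [251, 350].
251 + (1768.1−1598.5)·(350−251)/(1974.1−1598.5) = 251 + 169.6·99/375.6 ≈ 295.70, so AQI = 296.
Site D: 220.5 lies in 0.0–393.3, so I_lo=0, I_hi=50, C_lo=0.0, C_hi=393.3.
(50−0)/(393.3−0.0) × (220.5−0.0) + 0 = 50/393.3 × 220.5 + 0 ≈ 28.03 → 28.
Site M: 1847.4 lies in 1598.5–1974.1, so I_lo=251, I_hi=350, C_lo=1598.5, C_hi=1974.1.
(350−251)/(1974.1−1598.5) × (1847.4−1598.5) + 251 = 99/375.6 × 248.9 + 251 ≈ 316.60 → 317.
AQIs: Site H=208, Site A=296, Site D=28, Site M=317. Site H (208) − Site M (317) = -109.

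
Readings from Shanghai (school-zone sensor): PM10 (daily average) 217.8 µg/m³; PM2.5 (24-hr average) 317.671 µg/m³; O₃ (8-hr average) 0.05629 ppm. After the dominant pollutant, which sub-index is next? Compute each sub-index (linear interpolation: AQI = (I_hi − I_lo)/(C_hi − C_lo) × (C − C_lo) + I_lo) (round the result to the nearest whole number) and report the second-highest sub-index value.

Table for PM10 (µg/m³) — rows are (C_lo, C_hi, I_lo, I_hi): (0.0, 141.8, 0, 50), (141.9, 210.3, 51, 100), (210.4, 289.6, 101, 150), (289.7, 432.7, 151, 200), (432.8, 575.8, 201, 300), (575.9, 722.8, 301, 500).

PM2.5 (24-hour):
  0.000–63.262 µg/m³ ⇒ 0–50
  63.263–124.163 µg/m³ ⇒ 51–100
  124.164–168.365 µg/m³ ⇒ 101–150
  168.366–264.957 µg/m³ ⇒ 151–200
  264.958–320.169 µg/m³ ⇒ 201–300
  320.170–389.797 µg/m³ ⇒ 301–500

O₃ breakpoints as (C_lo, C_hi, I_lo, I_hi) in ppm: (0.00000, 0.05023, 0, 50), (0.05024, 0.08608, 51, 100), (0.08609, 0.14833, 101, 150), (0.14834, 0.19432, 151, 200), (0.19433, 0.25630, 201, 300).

PM10: 217.8 ∈ [210.4, 289.6] ↔ index [101, 150].
101 + (217.8−210.4)·(150−101)/(289.6−210.4) = 101 + 7.4·49/79.2 ≈ 105.58, so AQI = 106.
PM2.5 317.671: bracket 264.958–320.169 → index 201–300; slope 99/55.211, offset 52.713.
AQI = 201 + 99/55.211·52.713 ≈ 295.52 ⇒ 296.
O₃ 0.05629: bracket 0.05024–0.08608 → index 51–100; slope 49/0.03584, offset 0.00605.
AQI = 51 + 49/0.03584·0.00605 ≈ 59.27 ⇒ 59.
Sub-indices: PM10→106, PM2.5→296, O₃→59. Ranked high→low: 296, 106, 59. Second-highest sub-index = 106.

106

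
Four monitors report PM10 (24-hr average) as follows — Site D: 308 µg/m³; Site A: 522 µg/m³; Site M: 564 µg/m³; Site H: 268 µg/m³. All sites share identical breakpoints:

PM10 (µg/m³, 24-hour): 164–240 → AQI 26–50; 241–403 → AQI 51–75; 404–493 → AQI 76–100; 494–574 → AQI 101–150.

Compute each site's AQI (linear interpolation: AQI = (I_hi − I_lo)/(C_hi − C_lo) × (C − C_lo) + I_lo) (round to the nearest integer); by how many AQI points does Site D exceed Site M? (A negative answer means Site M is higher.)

Site D: row 241–403 (AQI 51–75). (75−51)·(308−241)/(403−241) + 51 = 24·67/162 + 51 ≈ 60.93 → 61.
Site A: 522 lies in 494–574, so I_lo=101, I_hi=150, C_lo=494, C_hi=574.
(150−101)/(574−494) × (522−494) + 101 = 49/80 × 28 + 101 ≈ 118.15 → 118.
Site M: 564 ∈ [494, 574] ↔ index [101, 150].
101 + (564−494)·(150−101)/(574−494) = 101 + 70·49/80 ≈ 143.88, so AQI = 144.
Site H: 268 lies in 241–403, so I_lo=51, I_hi=75, C_lo=241, C_hi=403.
(75−51)/(403−241) × (268−241) + 51 = 24/162 × 27 + 51 ≈ 55.00 → 55.
AQIs: Site D=61, Site A=118, Site M=144, Site H=55. Site D (61) − Site M (144) = -83.

-83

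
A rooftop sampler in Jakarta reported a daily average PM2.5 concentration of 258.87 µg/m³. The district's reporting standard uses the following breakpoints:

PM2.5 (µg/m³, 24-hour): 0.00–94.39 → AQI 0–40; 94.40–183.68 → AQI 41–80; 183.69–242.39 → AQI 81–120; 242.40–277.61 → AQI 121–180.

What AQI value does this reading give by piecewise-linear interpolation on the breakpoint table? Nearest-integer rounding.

149

PM2.5: 258.87 lies in 242.40–277.61, so I_lo=121, I_hi=180, C_lo=242.40, C_hi=277.61.
(180−121)/(277.61−242.40) × (258.87−242.40) + 121 = 59/35.21 × 16.47 + 121 ≈ 148.60 → 149.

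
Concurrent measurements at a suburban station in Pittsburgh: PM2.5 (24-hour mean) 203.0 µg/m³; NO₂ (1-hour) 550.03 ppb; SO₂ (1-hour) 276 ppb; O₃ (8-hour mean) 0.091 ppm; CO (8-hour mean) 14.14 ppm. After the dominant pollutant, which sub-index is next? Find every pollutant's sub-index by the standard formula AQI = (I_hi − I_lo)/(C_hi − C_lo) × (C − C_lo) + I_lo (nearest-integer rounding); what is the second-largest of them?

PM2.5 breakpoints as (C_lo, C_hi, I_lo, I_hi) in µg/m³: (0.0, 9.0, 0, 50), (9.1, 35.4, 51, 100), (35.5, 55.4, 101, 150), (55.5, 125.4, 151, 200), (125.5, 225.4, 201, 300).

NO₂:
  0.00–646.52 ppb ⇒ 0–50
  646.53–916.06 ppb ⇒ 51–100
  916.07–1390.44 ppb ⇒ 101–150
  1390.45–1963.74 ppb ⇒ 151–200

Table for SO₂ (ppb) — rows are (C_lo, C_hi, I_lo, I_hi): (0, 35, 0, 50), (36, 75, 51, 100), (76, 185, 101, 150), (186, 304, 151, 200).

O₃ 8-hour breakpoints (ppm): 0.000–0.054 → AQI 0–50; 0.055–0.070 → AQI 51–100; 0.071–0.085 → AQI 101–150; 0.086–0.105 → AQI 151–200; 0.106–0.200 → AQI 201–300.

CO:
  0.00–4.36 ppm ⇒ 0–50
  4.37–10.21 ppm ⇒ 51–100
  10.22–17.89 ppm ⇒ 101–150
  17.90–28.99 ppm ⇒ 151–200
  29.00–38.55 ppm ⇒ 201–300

188

PM2.5: 203.0 lies in 125.5–225.4, so I_lo=201, I_hi=300, C_lo=125.5, C_hi=225.4.
(300−201)/(225.4−125.5) × (203.0−125.5) + 201 = 99/99.9 × 77.5 + 201 ≈ 277.80 → 278.
NO₂ 550.03: bracket 0.00–646.52 → index 0–50; slope 50/646.52, offset 550.03.
AQI = 0 + 50/646.52·550.03 ≈ 42.54 ⇒ 43.
SO₂ 276: bracket 186–304 → index 151–200; slope 49/118, offset 90.
AQI = 151 + 49/118·90 ≈ 188.37 ⇒ 188.
O₃: 0.091 lies in 0.086–0.105, so I_lo=151, I_hi=200, C_lo=0.086, C_hi=0.105.
(200−151)/(0.105−0.086) × (0.091−0.086) + 151 = 49/0.019 × 0.005 + 151 ≈ 163.89 → 164.
CO: row 10.22–17.89 (AQI 101–150). (150−101)·(14.14−10.22)/(17.89−10.22) + 101 = 49·3.92/7.67 + 101 ≈ 126.04 → 126.
Sub-indices: PM2.5→278, NO₂→43, SO₂→188, O₃→164, CO→126. Ranked high→low: 278, 188, 164, 126, 43. Second-highest sub-index = 188.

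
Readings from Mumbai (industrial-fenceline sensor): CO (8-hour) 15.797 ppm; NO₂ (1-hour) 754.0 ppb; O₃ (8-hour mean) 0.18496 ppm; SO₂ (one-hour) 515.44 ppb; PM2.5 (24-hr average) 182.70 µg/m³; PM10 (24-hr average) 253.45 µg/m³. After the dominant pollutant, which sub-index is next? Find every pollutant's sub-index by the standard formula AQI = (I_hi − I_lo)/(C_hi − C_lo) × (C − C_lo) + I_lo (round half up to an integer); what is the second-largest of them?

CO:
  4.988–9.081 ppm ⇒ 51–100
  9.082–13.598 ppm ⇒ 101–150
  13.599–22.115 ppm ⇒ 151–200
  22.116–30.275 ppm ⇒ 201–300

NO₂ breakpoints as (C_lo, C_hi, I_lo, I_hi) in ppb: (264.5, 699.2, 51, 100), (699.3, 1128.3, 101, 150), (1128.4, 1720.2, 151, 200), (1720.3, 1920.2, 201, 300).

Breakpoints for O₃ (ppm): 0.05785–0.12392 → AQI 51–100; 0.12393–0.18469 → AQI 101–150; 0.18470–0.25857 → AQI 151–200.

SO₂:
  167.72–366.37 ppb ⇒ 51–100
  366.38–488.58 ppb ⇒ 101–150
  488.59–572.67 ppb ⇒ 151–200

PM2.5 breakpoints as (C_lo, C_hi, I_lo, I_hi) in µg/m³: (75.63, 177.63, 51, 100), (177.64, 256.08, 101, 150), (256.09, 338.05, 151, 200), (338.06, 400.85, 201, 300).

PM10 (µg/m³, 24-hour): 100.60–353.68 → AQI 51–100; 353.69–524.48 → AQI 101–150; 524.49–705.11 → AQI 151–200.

164

CO: row 13.599–22.115 (AQI 151–200). (200−151)·(15.797−13.599)/(22.115−13.599) + 151 = 49·2.198/8.516 + 151 ≈ 163.65 → 164.
NO₂: row 699.3–1128.3 (AQI 101–150). (150−101)·(754.0−699.3)/(1128.3−699.3) + 101 = 49·54.7/429.0 + 101 ≈ 107.25 → 107.
O₃: 0.18496 lies in 0.18470–0.25857, so I_lo=151, I_hi=200, C_lo=0.18470, C_hi=0.25857.
(200−151)/(0.25857−0.18470) × (0.18496−0.18470) + 151 = 49/0.07387 × 0.00026 + 151 ≈ 151.17 → 151.
SO₂ 515.44: bracket 488.59–572.67 → index 151–200; slope 49/84.08, offset 26.85.
AQI = 151 + 49/84.08·26.85 ≈ 166.65 ⇒ 167.
PM2.5: 182.70 ∈ [177.64, 256.08] ↔ index [101, 150].
101 + (182.70−177.64)·(150−101)/(256.08−177.64) = 101 + 5.06·49/78.44 ≈ 104.16, so AQI = 104.
PM10: row 100.60–353.68 (AQI 51–100). (100−51)·(253.45−100.60)/(353.68−100.60) + 51 = 49·152.85/253.08 + 51 ≈ 80.59 → 81.
Sub-indices: CO→164, NO₂→107, O₃→151, SO₂→167, PM2.5→104, PM10→81. Ranked high→low: 167, 164, 151, 107, 104, 81. Second-highest sub-index = 164.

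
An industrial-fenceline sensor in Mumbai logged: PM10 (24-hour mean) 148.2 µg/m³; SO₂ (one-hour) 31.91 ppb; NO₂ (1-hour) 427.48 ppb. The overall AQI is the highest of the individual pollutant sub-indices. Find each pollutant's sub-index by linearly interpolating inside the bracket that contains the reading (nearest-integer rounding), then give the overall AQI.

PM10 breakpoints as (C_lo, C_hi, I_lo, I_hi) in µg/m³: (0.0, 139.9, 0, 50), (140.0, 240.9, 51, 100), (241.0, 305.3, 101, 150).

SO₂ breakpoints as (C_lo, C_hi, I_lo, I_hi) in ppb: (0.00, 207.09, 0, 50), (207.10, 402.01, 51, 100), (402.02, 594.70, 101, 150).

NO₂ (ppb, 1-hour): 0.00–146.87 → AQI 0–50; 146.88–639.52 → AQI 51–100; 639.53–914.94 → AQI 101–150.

PM10: row 140.0–240.9 (AQI 51–100). (100−51)·(148.2−140.0)/(240.9−140.0) + 51 = 49·8.2/100.9 + 51 ≈ 54.98 → 55.
SO₂: row 0.00–207.09 (AQI 0–50). (50−0)·(31.91−0.00)/(207.09−0.00) + 0 = 50·31.91/207.09 + 0 ≈ 7.70 → 8.
NO₂: row 146.88–639.52 (AQI 51–100). (100−51)·(427.48−146.88)/(639.52−146.88) + 51 = 49·280.60/492.64 + 51 ≈ 78.91 → 79.
Sub-indices: PM10→55, SO₂→8, NO₂→79. Overall AQI = max = 79; dominant pollutant is NO₂.

79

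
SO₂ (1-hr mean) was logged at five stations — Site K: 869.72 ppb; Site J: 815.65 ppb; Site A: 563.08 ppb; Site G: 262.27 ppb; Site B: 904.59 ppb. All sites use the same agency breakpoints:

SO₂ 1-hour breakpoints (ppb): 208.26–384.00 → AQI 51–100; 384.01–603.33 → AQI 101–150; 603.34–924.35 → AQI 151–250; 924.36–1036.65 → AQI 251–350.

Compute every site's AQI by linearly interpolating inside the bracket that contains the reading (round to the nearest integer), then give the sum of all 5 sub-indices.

Site K: 869.72 lies in 603.34–924.35, so I_lo=151, I_hi=250, C_lo=603.34, C_hi=924.35.
(250−151)/(924.35−603.34) × (869.72−603.34) + 151 = 99/321.01 × 266.38 + 151 ≈ 233.15 → 233.
Site J 815.65: bracket 603.34–924.35 → index 151–250; slope 99/321.01, offset 212.31.
AQI = 151 + 99/321.01·212.31 ≈ 216.48 ⇒ 216.
Site A: 563.08 ∈ [384.01, 603.33] ↔ index [101, 150].
101 + (563.08−384.01)·(150−101)/(603.33−384.01) = 101 + 179.07·49/219.32 ≈ 141.01, so AQI = 141.
Site G: 262.27 ∈ [208.26, 384.00] ↔ index [51, 100].
51 + (262.27−208.26)·(100−51)/(384.00−208.26) = 51 + 54.01·49/175.74 ≈ 66.06, so AQI = 66.
Site B: 904.59 ∈ [603.34, 924.35] ↔ index [151, 250].
151 + (904.59−603.34)·(250−151)/(924.35−603.34) = 151 + 301.25·99/321.01 ≈ 243.91, so AQI = 244.
AQIs: Site K=233, Site J=216, Site A=141, Site G=66, Site B=244. Sum = 233 + 216 + 141 + 66 + 244 = 900.

900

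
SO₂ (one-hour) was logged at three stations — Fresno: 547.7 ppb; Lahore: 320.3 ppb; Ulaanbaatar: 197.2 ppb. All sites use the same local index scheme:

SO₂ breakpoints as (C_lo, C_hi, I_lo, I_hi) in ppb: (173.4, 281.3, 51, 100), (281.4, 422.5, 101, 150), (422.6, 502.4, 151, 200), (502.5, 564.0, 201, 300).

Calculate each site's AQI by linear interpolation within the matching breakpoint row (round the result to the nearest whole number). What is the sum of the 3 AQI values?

451

Fresno: row 502.5–564.0 (AQI 201–300). (300−201)·(547.7−502.5)/(564.0−502.5) + 201 = 99·45.2/61.5 + 201 ≈ 273.76 → 274.
Lahore 320.3: bracket 281.4–422.5 → index 101–150; slope 49/141.1, offset 38.9.
AQI = 101 + 49/141.1·38.9 ≈ 114.51 ⇒ 115.
Ulaanbaatar 197.2: bracket 173.4–281.3 → index 51–100; slope 49/107.9, offset 23.8.
AQI = 51 + 49/107.9·23.8 ≈ 61.81 ⇒ 62.
AQIs: Fresno=274, Lahore=115, Ulaanbaatar=62. Sum = 274 + 115 + 62 = 451.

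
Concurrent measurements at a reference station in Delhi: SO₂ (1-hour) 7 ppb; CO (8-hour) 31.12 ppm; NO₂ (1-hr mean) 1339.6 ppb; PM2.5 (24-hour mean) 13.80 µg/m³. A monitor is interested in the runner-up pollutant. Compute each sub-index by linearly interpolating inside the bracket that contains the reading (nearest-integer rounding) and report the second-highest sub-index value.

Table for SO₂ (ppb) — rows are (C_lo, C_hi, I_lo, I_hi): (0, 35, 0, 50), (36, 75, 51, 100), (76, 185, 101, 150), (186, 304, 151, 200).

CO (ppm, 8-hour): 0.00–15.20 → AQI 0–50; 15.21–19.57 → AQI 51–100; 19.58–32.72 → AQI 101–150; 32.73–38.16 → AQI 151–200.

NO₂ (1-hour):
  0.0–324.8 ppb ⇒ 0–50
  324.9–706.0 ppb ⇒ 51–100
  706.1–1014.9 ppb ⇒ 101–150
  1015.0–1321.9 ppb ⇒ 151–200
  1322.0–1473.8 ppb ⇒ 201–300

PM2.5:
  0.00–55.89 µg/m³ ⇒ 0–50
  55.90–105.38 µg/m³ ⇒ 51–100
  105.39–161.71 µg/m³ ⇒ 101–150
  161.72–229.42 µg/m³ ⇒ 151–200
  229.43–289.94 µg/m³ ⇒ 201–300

SO₂: row 0–35 (AQI 0–50). (50−0)·(7−0)/(35−0) + 0 = 50·7/35 + 0 ≈ 10.00 → 10.
CO: row 19.58–32.72 (AQI 101–150). (150−101)·(31.12−19.58)/(32.72−19.58) + 101 = 49·11.54/13.14 + 101 ≈ 144.03 → 144.
NO₂: 1339.6 ∈ [1322.0, 1473.8] ↔ index [201, 300].
201 + (1339.6−1322.0)·(300−201)/(1473.8−1322.0) = 201 + 17.6·99/151.8 ≈ 212.48, so AQI = 212.
PM2.5: 13.80 ∈ [0.00, 55.89] ↔ index [0, 50].
0 + (13.80−0.00)·(50−0)/(55.89−0.00) = 0 + 13.80·50/55.89 ≈ 12.35, so AQI = 12.
Sub-indices: SO₂→10, CO→144, NO₂→212, PM2.5→12. Ranked high→low: 212, 144, 12, 10. Second-highest sub-index = 144.

144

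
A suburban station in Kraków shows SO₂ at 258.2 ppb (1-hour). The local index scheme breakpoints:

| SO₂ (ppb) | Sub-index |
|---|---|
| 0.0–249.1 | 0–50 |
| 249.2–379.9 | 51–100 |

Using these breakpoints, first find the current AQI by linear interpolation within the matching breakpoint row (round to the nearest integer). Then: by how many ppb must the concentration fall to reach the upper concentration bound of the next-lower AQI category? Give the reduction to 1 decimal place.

9.1

SO₂: 258.2 lies in 249.2–379.9, so I_lo=51, I_hi=100, C_lo=249.2, C_hi=379.9.
(100−51)/(379.9−249.2) × (258.2−249.2) + 51 = 49/130.7 × 9.0 + 51 ≈ 54.37 → 54.
Current AQI 54 is in the Moderate range (51–100). The next-lower category tops out at AQI 50, whose upper concentration bound is 249.1 ppb.
Reduction needed = 258.2 − 249.1 = 9.1 ppb.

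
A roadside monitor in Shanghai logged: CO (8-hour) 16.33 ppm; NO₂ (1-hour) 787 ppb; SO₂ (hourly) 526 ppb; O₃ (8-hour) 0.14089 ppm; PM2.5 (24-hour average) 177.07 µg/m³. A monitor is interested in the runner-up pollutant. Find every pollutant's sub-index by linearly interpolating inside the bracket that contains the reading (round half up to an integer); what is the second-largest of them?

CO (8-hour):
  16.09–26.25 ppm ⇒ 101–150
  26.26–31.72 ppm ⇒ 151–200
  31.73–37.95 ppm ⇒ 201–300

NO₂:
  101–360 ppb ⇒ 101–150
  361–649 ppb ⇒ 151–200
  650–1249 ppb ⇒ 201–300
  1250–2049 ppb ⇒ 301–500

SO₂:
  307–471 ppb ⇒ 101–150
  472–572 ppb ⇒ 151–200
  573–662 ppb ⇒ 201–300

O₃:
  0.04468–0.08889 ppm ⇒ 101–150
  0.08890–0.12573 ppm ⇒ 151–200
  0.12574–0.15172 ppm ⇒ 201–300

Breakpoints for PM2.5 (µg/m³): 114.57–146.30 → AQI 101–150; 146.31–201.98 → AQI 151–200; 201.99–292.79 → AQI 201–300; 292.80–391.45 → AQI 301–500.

224

CO: row 16.09–26.25 (AQI 101–150). (150−101)·(16.33−16.09)/(26.25−16.09) + 101 = 49·0.24/10.16 + 101 ≈ 102.16 → 102.
NO₂: 787 ∈ [650, 1249] ↔ index [201, 300].
201 + (787−650)·(300−201)/(1249−650) = 201 + 137·99/599 ≈ 223.64, so AQI = 224.
SO₂: 526 lies in 472–572, so I_lo=151, I_hi=200, C_lo=472, C_hi=572.
(200−151)/(572−472) × (526−472) + 151 = 49/100 × 54 + 151 ≈ 177.46 → 177.
O₃: 0.14089 lies in 0.12574–0.15172, so I_lo=201, I_hi=300, C_lo=0.12574, C_hi=0.15172.
(300−201)/(0.15172−0.12574) × (0.14089−0.12574) + 201 = 99/0.02598 × 0.01515 + 201 ≈ 258.73 → 259.
PM2.5: row 146.31–201.98 (AQI 151–200). (200−151)·(177.07−146.31)/(201.98−146.31) + 151 = 49·30.76/55.67 + 151 ≈ 178.07 → 178.
Sub-indices: CO→102, NO₂→224, SO₂→177, O₃→259, PM2.5→178. Ranked high→low: 259, 224, 178, 177, 102. Second-highest sub-index = 224.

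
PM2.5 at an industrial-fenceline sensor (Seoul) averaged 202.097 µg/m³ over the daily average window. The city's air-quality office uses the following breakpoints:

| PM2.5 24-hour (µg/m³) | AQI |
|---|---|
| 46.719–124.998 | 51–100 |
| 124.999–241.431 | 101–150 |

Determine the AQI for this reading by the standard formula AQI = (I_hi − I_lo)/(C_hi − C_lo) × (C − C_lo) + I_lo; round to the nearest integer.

133

PM2.5: row 124.999–241.431 (AQI 101–150). (150−101)·(202.097−124.999)/(241.431−124.999) + 101 = 49·77.098/116.432 + 101 ≈ 133.45 → 133.
AQI 133 falls in the Unhealthy for Sensitive Groups category.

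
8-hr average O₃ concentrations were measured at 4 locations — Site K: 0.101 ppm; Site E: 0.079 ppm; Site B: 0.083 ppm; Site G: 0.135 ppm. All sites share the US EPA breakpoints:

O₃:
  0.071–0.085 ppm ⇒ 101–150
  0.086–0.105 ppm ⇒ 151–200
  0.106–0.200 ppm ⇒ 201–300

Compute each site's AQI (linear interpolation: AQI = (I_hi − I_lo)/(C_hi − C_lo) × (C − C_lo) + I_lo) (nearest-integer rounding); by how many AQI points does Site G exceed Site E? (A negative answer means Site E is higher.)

Site K: 0.101 ∈ [0.086, 0.105] ↔ index [151, 200].
151 + (0.101−0.086)·(200−151)/(0.105−0.086) = 151 + 0.015·49/0.019 ≈ 189.68, so AQI = 190.
Site E: row 0.071–0.085 (AQI 101–150). (150−101)·(0.079−0.071)/(0.085−0.071) + 101 = 49·0.008/0.014 + 101 ≈ 129.00 → 129.
Site B: row 0.071–0.085 (AQI 101–150). (150−101)·(0.083−0.071)/(0.085−0.071) + 101 = 49·0.012/0.014 + 101 ≈ 143.00 → 143.
Site G 0.135: bracket 0.106–0.200 → index 201–300; slope 99/0.094, offset 0.029.
AQI = 201 + 99/0.094·0.029 ≈ 231.54 ⇒ 232.
AQIs: Site K=190, Site E=129, Site B=143, Site G=232. Site G (232) − Site E (129) = 103.

103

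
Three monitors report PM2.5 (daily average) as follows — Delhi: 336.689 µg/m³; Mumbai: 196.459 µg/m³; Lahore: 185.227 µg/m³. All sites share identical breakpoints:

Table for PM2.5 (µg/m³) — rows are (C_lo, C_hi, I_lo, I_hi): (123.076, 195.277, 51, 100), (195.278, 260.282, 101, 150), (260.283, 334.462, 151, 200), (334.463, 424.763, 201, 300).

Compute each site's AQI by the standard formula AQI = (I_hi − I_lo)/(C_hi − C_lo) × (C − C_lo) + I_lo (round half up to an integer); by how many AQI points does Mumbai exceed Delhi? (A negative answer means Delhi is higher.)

Delhi 336.689: bracket 334.463–424.763 → index 201–300; slope 99/90.300, offset 2.226.
AQI = 201 + 99/90.300·2.226 ≈ 203.44 ⇒ 203.
Mumbai 196.459: bracket 195.278–260.282 → index 101–150; slope 49/65.004, offset 1.181.
AQI = 101 + 49/65.004·1.181 ≈ 101.89 ⇒ 102.
Lahore 185.227: bracket 123.076–195.277 → index 51–100; slope 49/72.201, offset 62.151.
AQI = 51 + 49/72.201·62.151 ≈ 93.18 ⇒ 93.
AQIs: Delhi=203, Mumbai=102, Lahore=93. Mumbai (102) − Delhi (203) = -101.

-101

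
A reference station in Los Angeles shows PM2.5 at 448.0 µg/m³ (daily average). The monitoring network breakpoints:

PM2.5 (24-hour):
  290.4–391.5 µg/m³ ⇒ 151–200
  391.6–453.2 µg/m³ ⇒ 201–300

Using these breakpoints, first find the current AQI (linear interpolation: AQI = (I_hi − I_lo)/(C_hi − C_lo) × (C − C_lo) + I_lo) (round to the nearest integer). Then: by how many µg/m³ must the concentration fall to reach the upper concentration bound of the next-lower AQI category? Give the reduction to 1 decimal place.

PM2.5: row 391.6–453.2 (AQI 201–300). (300−201)·(448.0−391.6)/(453.2−391.6) + 201 = 99·56.4/61.6 + 201 ≈ 291.64 → 292.
Current AQI 292 is in the Very Unhealthy range (201–300). The next-lower category tops out at AQI 200, whose upper concentration bound is 391.5 µg/m³.
Reduction needed = 448.0 − 391.5 = 56.5 µg/m³.

56.5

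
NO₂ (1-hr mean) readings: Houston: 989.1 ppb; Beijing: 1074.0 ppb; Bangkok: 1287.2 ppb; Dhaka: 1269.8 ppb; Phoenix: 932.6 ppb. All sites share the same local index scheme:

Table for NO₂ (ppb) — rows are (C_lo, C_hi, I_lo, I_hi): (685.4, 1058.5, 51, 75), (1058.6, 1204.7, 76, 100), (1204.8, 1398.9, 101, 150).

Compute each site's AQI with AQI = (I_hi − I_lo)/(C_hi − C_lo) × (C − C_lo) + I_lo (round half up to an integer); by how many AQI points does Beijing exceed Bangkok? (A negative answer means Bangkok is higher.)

Houston: row 685.4–1058.5 (AQI 51–75). (75−51)·(989.1−685.4)/(1058.5−685.4) + 51 = 24·303.7/373.1 + 51 ≈ 70.54 → 71.
Beijing: 1074.0 ∈ [1058.6, 1204.7] ↔ index [76, 100].
76 + (1074.0−1058.6)·(100−76)/(1204.7−1058.6) = 76 + 15.4·24/146.1 ≈ 78.53, so AQI = 79.
Bangkok 1287.2: bracket 1204.8–1398.9 → index 101–150; slope 49/194.1, offset 82.4.
AQI = 101 + 49/194.1·82.4 ≈ 121.80 ⇒ 122.
Dhaka 1269.8: bracket 1204.8–1398.9 → index 101–150; slope 49/194.1, offset 65.0.
AQI = 101 + 49/194.1·65.0 ≈ 117.41 ⇒ 117.
Phoenix 932.6: bracket 685.4–1058.5 → index 51–75; slope 24/373.1, offset 247.2.
AQI = 51 + 24/373.1·247.2 ≈ 66.90 ⇒ 67.
AQIs: Houston=71, Beijing=79, Bangkok=122, Dhaka=117, Phoenix=67. Beijing (79) − Bangkok (122) = -43.

-43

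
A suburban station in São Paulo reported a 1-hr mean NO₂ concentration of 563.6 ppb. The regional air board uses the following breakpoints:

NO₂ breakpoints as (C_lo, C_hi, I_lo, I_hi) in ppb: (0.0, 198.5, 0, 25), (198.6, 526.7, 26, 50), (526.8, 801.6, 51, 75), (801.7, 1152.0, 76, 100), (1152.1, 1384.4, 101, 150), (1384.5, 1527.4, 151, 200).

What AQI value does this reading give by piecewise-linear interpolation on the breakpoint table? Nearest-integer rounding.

NO₂: row 526.8–801.6 (AQI 51–75). (75−51)·(563.6−526.8)/(801.6−526.8) + 51 = 24·36.8/274.8 + 51 ≈ 54.21 → 54.

54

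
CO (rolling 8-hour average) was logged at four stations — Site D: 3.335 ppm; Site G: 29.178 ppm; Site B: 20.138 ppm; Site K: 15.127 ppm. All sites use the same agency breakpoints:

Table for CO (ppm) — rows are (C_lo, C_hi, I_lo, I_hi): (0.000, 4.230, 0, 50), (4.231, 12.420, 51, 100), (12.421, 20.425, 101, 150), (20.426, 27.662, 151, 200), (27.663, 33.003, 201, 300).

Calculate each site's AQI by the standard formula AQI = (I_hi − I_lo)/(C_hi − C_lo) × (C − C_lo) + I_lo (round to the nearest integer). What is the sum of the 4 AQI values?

534

Site D: 3.335 lies in 0.000–4.230, so I_lo=0, I_hi=50, C_lo=0.000, C_hi=4.230.
(50−0)/(4.230−0.000) × (3.335−0.000) + 0 = 50/4.230 × 3.335 + 0 ≈ 39.42 → 39.
Site G: 29.178 ∈ [27.663, 33.003] ↔ index [201, 300].
201 + (29.178−27.663)·(300−201)/(33.003−27.663) = 201 + 1.515·99/5.340 ≈ 229.09, so AQI = 229.
Site B: 20.138 lies in 12.421–20.425, so I_lo=101, I_hi=150, C_lo=12.421, C_hi=20.425.
(150−101)/(20.425−12.421) × (20.138−12.421) + 101 = 49/8.004 × 7.717 + 101 ≈ 148.24 → 148.
Site K: 15.127 ∈ [12.421, 20.425] ↔ index [101, 150].
101 + (15.127−12.421)·(150−101)/(20.425−12.421) = 101 + 2.706·49/8.004 ≈ 117.57, so AQI = 118.
AQIs: Site D=39, Site G=229, Site B=148, Site K=118. Sum = 39 + 229 + 148 + 118 = 534.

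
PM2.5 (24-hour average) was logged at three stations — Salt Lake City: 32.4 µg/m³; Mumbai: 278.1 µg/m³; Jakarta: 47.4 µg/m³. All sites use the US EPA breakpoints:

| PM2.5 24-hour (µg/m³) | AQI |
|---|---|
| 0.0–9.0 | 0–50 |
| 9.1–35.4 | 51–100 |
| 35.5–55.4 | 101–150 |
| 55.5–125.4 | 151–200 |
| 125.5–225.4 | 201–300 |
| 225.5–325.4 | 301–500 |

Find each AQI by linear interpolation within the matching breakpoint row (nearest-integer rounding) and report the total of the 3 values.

Salt Lake City: row 9.1–35.4 (AQI 51–100). (100−51)·(32.4−9.1)/(35.4−9.1) + 51 = 49·23.3/26.3 + 51 ≈ 94.41 → 94.
Mumbai: 278.1 lies in 225.5–325.4, so I_lo=301, I_hi=500, C_lo=225.5, C_hi=325.4.
(500−301)/(325.4−225.5) × (278.1−225.5) + 301 = 199/99.9 × 52.6 + 301 ≈ 405.78 → 406.
Jakarta 47.4: bracket 35.5–55.4 → index 101–150; slope 49/19.9, offset 11.9.
AQI = 101 + 49/19.9·11.9 ≈ 130.30 ⇒ 130.
AQIs: Salt Lake City=94, Mumbai=406, Jakarta=130. Sum = 94 + 406 + 130 = 630.

630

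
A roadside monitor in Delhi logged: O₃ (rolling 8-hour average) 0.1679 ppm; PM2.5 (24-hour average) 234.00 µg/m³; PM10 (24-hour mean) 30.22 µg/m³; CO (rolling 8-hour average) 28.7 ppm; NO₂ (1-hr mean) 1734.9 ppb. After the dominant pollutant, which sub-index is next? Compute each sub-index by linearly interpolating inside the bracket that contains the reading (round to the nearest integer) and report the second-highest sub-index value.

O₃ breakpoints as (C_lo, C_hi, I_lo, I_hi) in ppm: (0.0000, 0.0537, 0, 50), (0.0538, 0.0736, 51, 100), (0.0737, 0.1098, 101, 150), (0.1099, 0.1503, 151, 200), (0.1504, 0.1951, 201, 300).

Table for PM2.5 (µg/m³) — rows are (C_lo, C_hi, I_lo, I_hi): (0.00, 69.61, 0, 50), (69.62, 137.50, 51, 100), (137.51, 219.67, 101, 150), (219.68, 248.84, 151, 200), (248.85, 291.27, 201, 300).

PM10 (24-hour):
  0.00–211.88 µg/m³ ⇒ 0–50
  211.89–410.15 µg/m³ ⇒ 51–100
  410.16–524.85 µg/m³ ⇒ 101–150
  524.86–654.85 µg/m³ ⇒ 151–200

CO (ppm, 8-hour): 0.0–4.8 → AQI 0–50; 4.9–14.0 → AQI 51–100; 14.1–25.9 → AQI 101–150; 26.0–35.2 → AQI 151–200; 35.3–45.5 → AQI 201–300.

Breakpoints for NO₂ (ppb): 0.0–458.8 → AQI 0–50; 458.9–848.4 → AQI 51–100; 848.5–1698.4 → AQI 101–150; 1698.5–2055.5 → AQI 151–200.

O₃: 0.1679 lies in 0.1504–0.1951, so I_lo=201, I_hi=300, C_lo=0.1504, C_hi=0.1951.
(300−201)/(0.1951−0.1504) × (0.1679−0.1504) + 201 = 99/0.0447 × 0.0175 + 201 ≈ 239.76 → 240.
PM2.5: 234.00 ∈ [219.68, 248.84] ↔ index [151, 200].
151 + (234.00−219.68)·(200−151)/(248.84−219.68) = 151 + 14.32·49/29.16 ≈ 175.06, so AQI = 175.
PM10: 30.22 ∈ [0.00, 211.88] ↔ index [0, 50].
0 + (30.22−0.00)·(50−0)/(211.88−0.00) = 0 + 30.22·50/211.88 ≈ 7.13, so AQI = 7.
CO: 28.7 ∈ [26.0, 35.2] ↔ index [151, 200].
151 + (28.7−26.0)·(200−151)/(35.2−26.0) = 151 + 2.7·49/9.2 ≈ 165.38, so AQI = 165.
NO₂: 1734.9 lies in 1698.5–2055.5, so I_lo=151, I_hi=200, C_lo=1698.5, C_hi=2055.5.
(200−151)/(2055.5−1698.5) × (1734.9−1698.5) + 151 = 49/357.0 × 36.4 + 151 ≈ 156.00 → 156.
Sub-indices: O₃→240, PM2.5→175, PM10→7, CO→165, NO₂→156. Ranked high→low: 240, 175, 165, 156, 7. Second-highest sub-index = 175.

175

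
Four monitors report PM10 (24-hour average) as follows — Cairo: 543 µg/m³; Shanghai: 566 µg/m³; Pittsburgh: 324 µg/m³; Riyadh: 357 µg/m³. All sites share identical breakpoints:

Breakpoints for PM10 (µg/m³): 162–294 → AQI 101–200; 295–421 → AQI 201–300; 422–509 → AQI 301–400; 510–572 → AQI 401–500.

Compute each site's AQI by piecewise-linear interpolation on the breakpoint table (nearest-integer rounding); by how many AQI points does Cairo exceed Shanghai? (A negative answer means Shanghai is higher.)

-36

Cairo: 543 ∈ [510, 572] ↔ index [401, 500].
401 + (543−510)·(500−401)/(572−510) = 401 + 33·99/62 ≈ 453.69, so AQI = 454.
Shanghai: 566 lies in 510–572, so I_lo=401, I_hi=500, C_lo=510, C_hi=572.
(500−401)/(572−510) × (566−510) + 401 = 99/62 × 56 + 401 ≈ 490.42 → 490.
Pittsburgh 324: bracket 295–421 → index 201–300; slope 99/126, offset 29.
AQI = 201 + 99/126·29 ≈ 223.79 ⇒ 224.
Riyadh 357: bracket 295–421 → index 201–300; slope 99/126, offset 62.
AQI = 201 + 99/126·62 ≈ 249.71 ⇒ 250.
AQIs: Cairo=454, Shanghai=490, Pittsburgh=224, Riyadh=250. Cairo (454) − Shanghai (490) = -36.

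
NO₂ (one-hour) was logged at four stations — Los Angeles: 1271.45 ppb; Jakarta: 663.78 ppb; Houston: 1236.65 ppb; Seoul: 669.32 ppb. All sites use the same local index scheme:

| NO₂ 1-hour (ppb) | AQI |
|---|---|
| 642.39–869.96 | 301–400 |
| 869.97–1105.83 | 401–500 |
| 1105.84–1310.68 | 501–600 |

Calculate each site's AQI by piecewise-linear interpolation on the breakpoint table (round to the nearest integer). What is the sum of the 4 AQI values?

Los Angeles: 1271.45 ∈ [1105.84, 1310.68] ↔ index [501, 600].
501 + (1271.45−1105.84)·(600−501)/(1310.68−1105.84) = 501 + 165.61·99/204.84 ≈ 581.04, so AQI = 581.
Jakarta: 663.78 lies in 642.39–869.96, so I_lo=301, I_hi=400, C_lo=642.39, C_hi=869.96.
(400−301)/(869.96−642.39) × (663.78−642.39) + 301 = 99/227.57 × 21.39 + 301 ≈ 310.31 → 310.
Houston: 1236.65 lies in 1105.84–1310.68, so I_lo=501, I_hi=600, C_lo=1105.84, C_hi=1310.68.
(600−501)/(1310.68−1105.84) × (1236.65−1105.84) + 501 = 99/204.84 × 130.81 + 501 ≈ 564.22 → 564.
Seoul: row 642.39–869.96 (AQI 301–400). (400−301)·(669.32−642.39)/(869.96−642.39) + 301 = 99·26.93/227.57 + 301 ≈ 312.72 → 313.
AQIs: Los Angeles=581, Jakarta=310, Houston=564, Seoul=313. Sum = 581 + 310 + 564 + 313 = 1768.

1768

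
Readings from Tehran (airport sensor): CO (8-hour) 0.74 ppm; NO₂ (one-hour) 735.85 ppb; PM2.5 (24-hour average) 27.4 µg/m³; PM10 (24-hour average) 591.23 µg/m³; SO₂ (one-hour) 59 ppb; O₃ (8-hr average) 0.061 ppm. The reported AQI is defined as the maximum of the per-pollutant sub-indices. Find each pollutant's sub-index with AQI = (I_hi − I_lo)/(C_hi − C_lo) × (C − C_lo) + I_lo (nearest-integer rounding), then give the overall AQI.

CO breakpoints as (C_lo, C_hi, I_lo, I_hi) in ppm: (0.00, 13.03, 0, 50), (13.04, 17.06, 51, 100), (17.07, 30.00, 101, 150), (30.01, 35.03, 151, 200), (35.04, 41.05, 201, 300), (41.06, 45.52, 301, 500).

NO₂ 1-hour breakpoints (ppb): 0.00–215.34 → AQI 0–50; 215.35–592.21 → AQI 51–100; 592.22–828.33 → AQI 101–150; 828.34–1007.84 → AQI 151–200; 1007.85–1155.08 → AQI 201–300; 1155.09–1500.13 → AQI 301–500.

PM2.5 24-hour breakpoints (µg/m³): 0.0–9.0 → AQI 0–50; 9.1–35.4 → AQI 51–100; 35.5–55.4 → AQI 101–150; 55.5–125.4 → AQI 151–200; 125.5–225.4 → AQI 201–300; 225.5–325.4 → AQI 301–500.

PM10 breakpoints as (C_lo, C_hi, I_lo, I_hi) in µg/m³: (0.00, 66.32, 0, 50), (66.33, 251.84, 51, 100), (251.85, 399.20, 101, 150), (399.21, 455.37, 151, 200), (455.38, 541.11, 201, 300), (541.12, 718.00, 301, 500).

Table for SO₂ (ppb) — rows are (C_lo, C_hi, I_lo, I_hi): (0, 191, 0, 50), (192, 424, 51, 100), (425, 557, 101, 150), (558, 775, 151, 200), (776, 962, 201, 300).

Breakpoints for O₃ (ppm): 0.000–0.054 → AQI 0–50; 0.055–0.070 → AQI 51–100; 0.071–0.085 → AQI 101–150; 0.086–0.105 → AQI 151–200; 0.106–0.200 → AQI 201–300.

CO: 0.74 ∈ [0.00, 13.03] ↔ index [0, 50].
0 + (0.74−0.00)·(50−0)/(13.03−0.00) = 0 + 0.74·50/13.03 ≈ 2.84, so AQI = 3.
NO₂ 735.85: bracket 592.22–828.33 → index 101–150; slope 49/236.11, offset 143.63.
AQI = 101 + 49/236.11·143.63 ≈ 130.81 ⇒ 131.
PM2.5: 27.4 ∈ [9.1, 35.4] ↔ index [51, 100].
51 + (27.4−9.1)·(100−51)/(35.4−9.1) = 51 + 18.3·49/26.3 ≈ 85.10, so AQI = 85.
PM10 591.23: bracket 541.12–718.00 → index 301–500; slope 199/176.88, offset 50.11.
AQI = 301 + 199/176.88·50.11 ≈ 357.38 ⇒ 357.
SO₂ 59: bracket 0–191 → index 0–50; slope 50/191, offset 59.
AQI = 0 + 50/191·59 ≈ 15.45 ⇒ 15.
O₃: 0.061 lies in 0.055–0.070, so I_lo=51, I_hi=100, C_lo=0.055, C_hi=0.070.
(100−51)/(0.070−0.055) × (0.061−0.055) + 51 = 49/0.015 × 0.006 + 51 ≈ 70.60 → 71.
Sub-indices: CO→3, NO₂→131, PM2.5→85, PM10→357, SO₂→15, O₃→71. Overall AQI = max = 357; dominant pollutant is PM10.

357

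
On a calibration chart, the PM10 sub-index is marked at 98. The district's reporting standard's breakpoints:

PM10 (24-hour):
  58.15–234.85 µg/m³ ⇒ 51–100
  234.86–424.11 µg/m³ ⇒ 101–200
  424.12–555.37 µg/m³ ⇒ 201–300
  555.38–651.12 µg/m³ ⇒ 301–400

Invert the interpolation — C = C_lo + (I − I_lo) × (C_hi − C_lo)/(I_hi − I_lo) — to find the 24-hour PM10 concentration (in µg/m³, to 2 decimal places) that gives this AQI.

227.64

AQI 98 lies in the 51–100 band, which corresponds to 58.15–234.85 µg/m³.
C = 58.15 + (98−51)×(234.85−58.15)/(100−51) = 58.15 + 47×176.70/49 ≈ 227.6378 µg/m³ → 227.64 µg/m³ to 2 dp.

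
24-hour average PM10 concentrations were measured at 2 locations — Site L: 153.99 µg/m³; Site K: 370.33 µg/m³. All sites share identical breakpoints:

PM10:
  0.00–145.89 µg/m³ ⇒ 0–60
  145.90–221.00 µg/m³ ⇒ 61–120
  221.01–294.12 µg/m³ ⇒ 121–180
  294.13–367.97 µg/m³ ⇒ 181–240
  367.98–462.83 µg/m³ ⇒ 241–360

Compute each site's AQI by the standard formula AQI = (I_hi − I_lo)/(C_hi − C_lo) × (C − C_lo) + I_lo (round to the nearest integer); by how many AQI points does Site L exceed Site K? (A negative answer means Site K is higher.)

Site L: row 145.90–221.00 (AQI 61–120). (120−61)·(153.99−145.90)/(221.00−145.90) + 61 = 59·8.09/75.10 + 61 ≈ 67.36 → 67.
Site K: 370.33 lies in 367.98–462.83, so I_lo=241, I_hi=360, C_lo=367.98, C_hi=462.83.
(360−241)/(462.83−367.98) × (370.33−367.98) + 241 = 119/94.85 × 2.35 + 241 ≈ 243.95 → 244.
AQIs: Site L=67, Site K=244. Site L (67) − Site K (244) = -177.

-177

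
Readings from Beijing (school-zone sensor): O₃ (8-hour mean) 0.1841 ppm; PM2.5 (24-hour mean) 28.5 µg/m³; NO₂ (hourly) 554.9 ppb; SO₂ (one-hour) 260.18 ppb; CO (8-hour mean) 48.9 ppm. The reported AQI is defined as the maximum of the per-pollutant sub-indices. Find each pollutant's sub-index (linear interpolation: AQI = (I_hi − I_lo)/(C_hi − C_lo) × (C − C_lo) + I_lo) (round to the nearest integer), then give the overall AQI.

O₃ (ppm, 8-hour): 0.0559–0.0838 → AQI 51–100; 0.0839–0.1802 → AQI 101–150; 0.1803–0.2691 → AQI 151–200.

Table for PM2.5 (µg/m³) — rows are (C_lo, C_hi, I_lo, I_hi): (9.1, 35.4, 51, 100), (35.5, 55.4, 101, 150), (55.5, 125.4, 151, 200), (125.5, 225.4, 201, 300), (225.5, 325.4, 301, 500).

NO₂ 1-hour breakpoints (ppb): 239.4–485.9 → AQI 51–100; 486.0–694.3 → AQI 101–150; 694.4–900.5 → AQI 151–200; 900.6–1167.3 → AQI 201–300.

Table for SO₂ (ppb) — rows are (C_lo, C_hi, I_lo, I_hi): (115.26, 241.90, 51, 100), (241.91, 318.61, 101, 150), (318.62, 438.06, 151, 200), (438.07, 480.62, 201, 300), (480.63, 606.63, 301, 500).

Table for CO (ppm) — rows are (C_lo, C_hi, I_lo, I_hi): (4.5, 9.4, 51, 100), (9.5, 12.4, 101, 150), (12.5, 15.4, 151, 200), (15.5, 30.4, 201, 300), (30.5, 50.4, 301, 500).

O₃: 0.1841 lies in 0.1803–0.2691, so I_lo=151, I_hi=200, C_lo=0.1803, C_hi=0.2691.
(200−151)/(0.2691−0.1803) × (0.1841−0.1803) + 151 = 49/0.0888 × 0.0038 + 151 ≈ 153.10 → 153.
PM2.5: 28.5 lies in 9.1–35.4, so I_lo=51, I_hi=100, C_lo=9.1, C_hi=35.4.
(100−51)/(35.4−9.1) × (28.5−9.1) + 51 = 49/26.3 × 19.4 + 51 ≈ 87.14 → 87.
NO₂: row 486.0–694.3 (AQI 101–150). (150−101)·(554.9−486.0)/(694.3−486.0) + 101 = 49·68.9/208.3 + 101 ≈ 117.21 → 117.
SO₂: 260.18 ∈ [241.91, 318.61] ↔ index [101, 150].
101 + (260.18−241.91)·(150−101)/(318.61−241.91) = 101 + 18.27·49/76.70 ≈ 112.67, so AQI = 113.
CO: row 30.5–50.4 (AQI 301–500). (500−301)·(48.9−30.5)/(50.4−30.5) + 301 = 199·18.4/19.9 + 301 ≈ 485.00 → 485.
Sub-indices: O₃→153, PM2.5→87, NO₂→117, SO₂→113, CO→485. Overall AQI = max = 485; dominant pollutant is CO.

485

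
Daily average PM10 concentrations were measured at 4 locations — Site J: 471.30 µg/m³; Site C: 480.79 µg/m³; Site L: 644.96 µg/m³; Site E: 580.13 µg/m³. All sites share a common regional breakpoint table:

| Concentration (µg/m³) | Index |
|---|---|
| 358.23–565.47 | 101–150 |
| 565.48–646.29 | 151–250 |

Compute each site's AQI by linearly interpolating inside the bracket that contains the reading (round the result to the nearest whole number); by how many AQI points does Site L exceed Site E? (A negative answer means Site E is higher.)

Site J: row 358.23–565.47 (AQI 101–150). (150−101)·(471.30−358.23)/(565.47−358.23) + 101 = 49·113.07/207.24 + 101 ≈ 127.73 → 128.
Site C: row 358.23–565.47 (AQI 101–150). (150−101)·(480.79−358.23)/(565.47−358.23) + 101 = 49·122.56/207.24 + 101 ≈ 129.98 → 130.
Site L: 644.96 lies in 565.48–646.29, so I_lo=151, I_hi=250, C_lo=565.48, C_hi=646.29.
(250−151)/(646.29−565.48) × (644.96−565.48) + 151 = 99/80.81 × 79.48 + 151 ≈ 248.37 → 248.
Site E: row 565.48–646.29 (AQI 151–250). (250−151)·(580.13−565.48)/(646.29−565.48) + 151 = 99·14.65/80.81 + 151 ≈ 168.95 → 169.
AQIs: Site J=128, Site C=130, Site L=248, Site E=169. Site L (248) − Site E (169) = 79.

79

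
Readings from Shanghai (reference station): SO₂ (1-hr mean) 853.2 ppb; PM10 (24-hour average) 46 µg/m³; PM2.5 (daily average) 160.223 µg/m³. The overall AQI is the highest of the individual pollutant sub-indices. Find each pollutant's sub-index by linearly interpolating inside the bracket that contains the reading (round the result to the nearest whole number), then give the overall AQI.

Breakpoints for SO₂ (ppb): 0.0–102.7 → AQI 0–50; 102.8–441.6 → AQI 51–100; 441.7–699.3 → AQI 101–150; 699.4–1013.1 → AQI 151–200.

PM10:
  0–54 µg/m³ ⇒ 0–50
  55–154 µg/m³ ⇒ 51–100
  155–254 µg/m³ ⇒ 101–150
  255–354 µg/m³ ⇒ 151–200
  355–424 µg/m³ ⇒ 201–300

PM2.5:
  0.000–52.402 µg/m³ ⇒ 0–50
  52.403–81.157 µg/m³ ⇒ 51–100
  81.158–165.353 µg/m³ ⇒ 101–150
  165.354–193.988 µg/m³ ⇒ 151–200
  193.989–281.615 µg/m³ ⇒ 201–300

SO₂: row 699.4–1013.1 (AQI 151–200). (200−151)·(853.2−699.4)/(1013.1−699.4) + 151 = 49·153.8/313.7 + 151 ≈ 175.02 → 175.
PM10 46: bracket 0–54 → index 0–50; slope 50/54, offset 46.
AQI = 0 + 50/54·46 ≈ 42.59 ⇒ 43.
PM2.5: row 81.158–165.353 (AQI 101–150). (150−101)·(160.223−81.158)/(165.353−81.158) + 101 = 49·79.065/84.195 + 101 ≈ 147.01 → 147.
Sub-indices: SO₂→175, PM10→43, PM2.5→147. Overall AQI = max = 175; dominant pollutant is SO₂.

175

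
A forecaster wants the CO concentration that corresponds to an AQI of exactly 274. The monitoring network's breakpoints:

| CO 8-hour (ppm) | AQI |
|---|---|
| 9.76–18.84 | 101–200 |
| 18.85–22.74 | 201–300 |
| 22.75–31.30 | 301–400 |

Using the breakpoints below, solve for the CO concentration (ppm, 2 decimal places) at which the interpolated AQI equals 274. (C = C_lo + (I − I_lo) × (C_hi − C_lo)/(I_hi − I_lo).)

21.72

AQI 274 lies in the 201–300 band, which corresponds to 18.85–22.74 ppm.
C = 18.85 + (274−201)×(22.74−18.85)/(300−201) = 18.85 + 73×3.89/99 ≈ 21.7184 ppm → 21.72 ppm to 2 dp.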